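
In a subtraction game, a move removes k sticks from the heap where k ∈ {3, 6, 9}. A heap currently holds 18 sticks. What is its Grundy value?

Compute g(0), g(1), … for moves {3, 6, 9}:
k:     0  1  2  3  4  5  6  7  8  9 10 11 12 13 14 15 16 17 18
g(k):  0  0  0  1  1  1  2  2  2  3  3  3  0  0  0  1  1  1  2
So g(18) = 2.

2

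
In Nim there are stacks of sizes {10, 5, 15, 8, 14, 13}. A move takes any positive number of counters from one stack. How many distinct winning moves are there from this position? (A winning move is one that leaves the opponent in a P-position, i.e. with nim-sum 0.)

Compute the nim-sum pairwise:
10 XOR 5 = 15
15 XOR 15 = 0
0 XOR 8 = 8
8 XOR 14 = 6
6 XOR 13 = 11
The overall nim-sum is X = 11. A stack of size p has a winning move iff p XOR X < p (reduce it to p XOR X).
  10: 10 XOR 11 = 1 < 10 — winning move (to 1).
  5: 5 XOR 11 = 14 ≥ 5 — no move.
  15: 15 XOR 11 = 4 < 15 — winning move (to 4).
  8: 8 XOR 11 = 3 < 8 — winning move (to 3).
  14: 14 XOR 11 = 5 < 14 — winning move (to 5).
  13: 13 XOR 11 = 6 < 13 — winning move (to 6).
That gives 5 winning moves.

5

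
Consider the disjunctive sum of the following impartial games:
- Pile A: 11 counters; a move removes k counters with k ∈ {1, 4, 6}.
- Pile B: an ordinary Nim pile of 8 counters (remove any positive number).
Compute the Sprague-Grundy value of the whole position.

9

Build the Grundy sequence for pile A with g(k) = mex{g(k−s) : s ∈ {1, 4, 6}, s ≤ k}:
g(0) = mex{} = 0
g(1) = mex{0} = 1
g(2) = mex{1} = 0
g(3) = mex{0} = 1
g(4) = mex{0,1} = 2
g(5) = mex{1,2} = 0
g(6) = mex{0} = 1
g(7) = mex{1} = 0
g(8) = mex{0,2} = 1
g(9) = mex{0,1} = 2
g(10) = mex{1,2} = 0
g(11) = mex{0} = 1
So g(11) = 1.
Pile B is a plain Nim pile of size 8, so its Grundy value is 8.
The value of a disjunctive sum is the nim-sum of the parts.
Combined value = 1 XOR 8 = 9.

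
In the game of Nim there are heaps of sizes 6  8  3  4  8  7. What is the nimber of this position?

6

Write each in binary and XOR column by column:
  0110  (6)
  1000  (8)
  0011  (3)
  0100  (4)
  1000  (8)
  0111  (7)
  ----
  0110  (6)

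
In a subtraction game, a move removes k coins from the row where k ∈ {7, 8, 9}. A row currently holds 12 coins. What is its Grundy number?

1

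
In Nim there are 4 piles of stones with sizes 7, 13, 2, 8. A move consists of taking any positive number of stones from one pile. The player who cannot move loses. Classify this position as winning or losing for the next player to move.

Losing position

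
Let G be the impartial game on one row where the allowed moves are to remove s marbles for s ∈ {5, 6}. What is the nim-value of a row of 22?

Build the Grundy sequence with g(k) = mex{g(k−s) : s ∈ {5, 6}, s ≤ k}:
k:     0  1  2  3  4  5  6  7  8  9 10 11 12 13 14 15 16 17 18 19 20 21 22
g(k):  0  0  0  0  0  1  1  1  1  1  2  0  0  0  0  0  1  1  1  1  1  2  0
So g(22) = 0.

0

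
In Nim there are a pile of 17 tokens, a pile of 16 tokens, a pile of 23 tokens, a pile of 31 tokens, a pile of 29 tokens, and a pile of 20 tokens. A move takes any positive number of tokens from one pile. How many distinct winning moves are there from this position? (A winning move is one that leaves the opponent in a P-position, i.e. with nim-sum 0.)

Compute the nim-sum pairwise:
17 ⊕ 16 = 1
1 ⊕ 23 = 22
22 ⊕ 31 = 9
9 ⊕ 29 = 20
20 ⊕ 20 = 0
The nim-sum is already 0, so every move leaves a nonzero nim-sum — there are no winning moves.

0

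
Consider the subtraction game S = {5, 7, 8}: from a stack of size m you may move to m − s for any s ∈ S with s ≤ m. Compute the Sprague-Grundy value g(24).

2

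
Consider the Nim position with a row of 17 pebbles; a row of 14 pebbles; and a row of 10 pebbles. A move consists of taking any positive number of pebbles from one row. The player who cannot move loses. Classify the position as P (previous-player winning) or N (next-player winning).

Write each in binary and XOR column by column:
  10001  (17)
  01110  (14)
  01010  (10)
  -----
  10101  (21)
The nim-sum is 21 ≠ 0, so this is an N-position: the player to move can win.

N-position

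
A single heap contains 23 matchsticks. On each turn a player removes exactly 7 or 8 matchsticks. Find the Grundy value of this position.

1

Build the Grundy sequence with g(k) = mex{g(k−s) : s ∈ {7, 8}, s ≤ k}:
k:     0  1  2  3  4  5  6  7  8  9 10 11 12 13 14 15 16 17 18 19 20 21 22 23
g(k):  0  0  0  0  0  0  0  1  1  1  1  1  1  1  2  0  0  0  0  0  0  0  1  1
So g(23) = 1.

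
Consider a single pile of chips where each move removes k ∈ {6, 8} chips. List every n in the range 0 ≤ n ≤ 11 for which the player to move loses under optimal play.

0, 1, 2, 3, 4, 5

Compute g(0), g(1), … for moves {6, 8}:
k:     0  1  2  3  4  5  6  7  8  9 10 11
g(k):  0  0  0  0  0  0  1  1  1  1  1  1
The P-positions (g = 0) in 0..11 are 0, 1, 2, 3, 4, 5.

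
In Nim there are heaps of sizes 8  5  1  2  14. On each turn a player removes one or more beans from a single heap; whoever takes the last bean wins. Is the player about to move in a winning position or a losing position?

Nim-sum: 8 ⊕ 5 ⊕ 1 ⊕ 2 ⊕ 14 = 0.
The nim-sum is 0, so this is a P-position: the player to move is in a losing position under optimal play.

Losing position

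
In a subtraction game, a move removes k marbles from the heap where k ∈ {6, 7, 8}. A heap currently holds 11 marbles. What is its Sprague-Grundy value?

Compute g(0), g(1), … for moves {6, 7, 8}:
k:     0  1  2  3  4  5  6  7  8  9 10 11
g(k):  0  0  0  0  0  0  1  1  1  1  1  1
So g(11) = 1.

1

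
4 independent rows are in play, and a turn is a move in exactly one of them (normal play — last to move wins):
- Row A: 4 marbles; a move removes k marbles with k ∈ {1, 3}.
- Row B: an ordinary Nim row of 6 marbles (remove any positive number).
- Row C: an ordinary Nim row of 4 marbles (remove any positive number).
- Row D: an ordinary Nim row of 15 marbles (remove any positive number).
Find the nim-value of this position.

For row A, compute g(0), g(1), … with moves {1, 3}:
g(0) = mex{} = 0
g(1) = mex{0} = 1
g(2) = mex{1} = 0
g(3) = mex{0} = 1
g(4) = mex{1} = 0
So g(4) = 0.
Row B is a plain Nim row of size 6, so its Grundy value is 6.
Row C is a plain Nim row of size 4, so its Grundy value is 4.
Row D is a plain Nim row of size 15, so its Grundy value is 15.
The value of a disjunctive sum is the nim-sum of the parts.
Combined value = 0 ⊕ 6 ⊕ 4 ⊕ 15 = 13.

13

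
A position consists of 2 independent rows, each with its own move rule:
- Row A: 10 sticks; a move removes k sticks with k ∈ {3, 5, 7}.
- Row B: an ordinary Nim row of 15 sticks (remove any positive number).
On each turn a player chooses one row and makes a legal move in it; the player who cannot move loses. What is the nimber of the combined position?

15

For row A, compute g(0), g(1), … with moves {3, 5, 7}:
g(0) = mex{} = 0
g(1) = mex{} = 0
g(2) = mex{} = 0
g(3) = mex{0} = 1
g(4) = mex{0} = 1
g(5) = mex{0} = 1
g(6) = mex{0,1} = 2
g(7) = mex{0,1} = 2
g(8) = mex{0,1} = 2
g(9) = mex{0,1,2} = 3
g(10) = mex{1,2} = 0
So g(10) = 0.
Row B is a plain Nim row of size 15, so its Grundy value is 15.
By the Sprague-Grundy theorem, the Grundy value of a sum of independent games is the XOR of the component values.
Combined value = 0 ⊕ 15 = 15.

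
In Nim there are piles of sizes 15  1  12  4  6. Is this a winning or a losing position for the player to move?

Nim-sum: 15 ^ 1 ^ 12 ^ 4 ^ 6 = 0.
The nim-sum is 0, so this is a P-position: the player to move is in a losing position under optimal play.

Losing position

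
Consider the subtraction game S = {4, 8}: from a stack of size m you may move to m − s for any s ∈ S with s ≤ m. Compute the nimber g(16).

Compute g(0), g(1), … for moves {4, 8}:
k:     0  1  2  3  4  5  6  7  8  9 10 11 12 13 14 15 16
g(k):  0  0  0  0  1  1  1  1  2  2  2  2  0  0  0  0  1
So g(16) = 1.

1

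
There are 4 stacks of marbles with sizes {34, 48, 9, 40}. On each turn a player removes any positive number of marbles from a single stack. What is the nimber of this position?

Bitwise XOR of the heap sizes:
  100010  (34)
  110000  (48)
  001001  (9)
  101000  (40)
  ------
  110011  (51)

51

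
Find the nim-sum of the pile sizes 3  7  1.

Compute the nim-sum pairwise:
3 XOR 7 = 4
4 XOR 1 = 5

5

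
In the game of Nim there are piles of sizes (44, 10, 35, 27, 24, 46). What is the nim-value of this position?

40

Nim-sum: 44 ⊕ 10 ⊕ 35 ⊕ 27 ⊕ 24 ⊕ 46 = 40.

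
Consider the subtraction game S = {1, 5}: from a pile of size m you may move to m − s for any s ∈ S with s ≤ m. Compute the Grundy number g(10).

0

Grundy values for subtraction set {1, 5}:
g(0) = mex{} = 0
g(1) = mex{0} = 1
g(2) = mex{1} = 0
g(3) = mex{0} = 1
g(4) = mex{1} = 0
g(5) = mex{0} = 1
g(6) = mex{1} = 0
g(7) = mex{0} = 1
g(8) = mex{1} = 0
g(9) = mex{0} = 1
g(10) = mex{1} = 0
So g(10) = 0.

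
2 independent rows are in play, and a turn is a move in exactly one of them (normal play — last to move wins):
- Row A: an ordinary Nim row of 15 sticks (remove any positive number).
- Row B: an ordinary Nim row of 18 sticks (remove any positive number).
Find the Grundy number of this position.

29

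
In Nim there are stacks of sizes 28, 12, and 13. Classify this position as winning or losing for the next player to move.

Compute the nim-sum pairwise:
28 XOR 12 = 16
16 XOR 13 = 29
The nim-sum is 29 ≠ 0, so this is an N-position: the player to move can win.

Winning position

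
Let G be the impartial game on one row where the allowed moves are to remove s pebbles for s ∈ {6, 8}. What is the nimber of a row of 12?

Build the Grundy sequence with g(k) = mex{g(k−s) : s ∈ {6, 8}, s ≤ k}:
g(0) = mex{} = 0
g(1) = mex{} = 0
g(2) = mex{} = 0
g(3) = mex{} = 0
g(4) = mex{} = 0
g(5) = mex{} = 0
g(6) = mex{0} = 1
g(7) = mex{0} = 1
g(8) = mex{0} = 1
g(9) = mex{0} = 1
g(10) = mex{0} = 1
g(11) = mex{0} = 1
g(12) = mex{0,1} = 2
So g(12) = 2.

2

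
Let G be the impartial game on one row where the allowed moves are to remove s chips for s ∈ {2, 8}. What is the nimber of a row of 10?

0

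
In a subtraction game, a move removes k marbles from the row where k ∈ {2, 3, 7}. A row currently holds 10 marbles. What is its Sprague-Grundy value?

Grundy values for subtraction set {2, 3, 7}:
g(0) = mex{} = 0
g(1) = mex{} = 0
g(2) = mex{0} = 1
g(3) = mex{0} = 1
g(4) = mex{0,1} = 2
g(5) = mex{1} = 0
g(6) = mex{1,2} = 0
g(7) = mex{0,2} = 1
g(8) = mex{0} = 1
g(9) = mex{0,1} = 2
g(10) = mex{1} = 0
So g(10) = 0.

0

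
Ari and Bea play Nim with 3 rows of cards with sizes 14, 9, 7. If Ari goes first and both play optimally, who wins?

Nim-sum: 14 ^ 9 ^ 7 = 0.
The nim-sum is 0, so this is a P-position: the player to move is in a losing position under optimal play; Ari is about to move from it and so loses — Bea wins.

Bea wins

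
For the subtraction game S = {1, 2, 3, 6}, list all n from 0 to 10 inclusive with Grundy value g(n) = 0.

0, 4, 8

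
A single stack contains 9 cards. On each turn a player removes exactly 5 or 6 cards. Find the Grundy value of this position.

Compute g(0), g(1), … for moves {5, 6}:
k:     0  1  2  3  4  5  6  7  8  9
g(k):  0  0  0  0  0  1  1  1  1  1
So g(9) = 1.

1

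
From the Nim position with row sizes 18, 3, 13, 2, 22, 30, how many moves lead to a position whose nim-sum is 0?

3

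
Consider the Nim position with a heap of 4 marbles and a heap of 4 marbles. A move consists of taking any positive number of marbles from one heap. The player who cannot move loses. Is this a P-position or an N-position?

P-position

In binary:
  100  (4)
  100  (4)
  ---
  000  (0)
The nim-sum is 0, so this is a P-position: the player to move is in a losing position under optimal play.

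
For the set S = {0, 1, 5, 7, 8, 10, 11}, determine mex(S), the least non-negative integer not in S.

2

The values 0, 1 are all present; 2 is the first non-negative integer missing from the set.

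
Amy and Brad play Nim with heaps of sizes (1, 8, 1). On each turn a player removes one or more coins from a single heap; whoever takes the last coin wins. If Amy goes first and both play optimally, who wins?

In binary:
  0001  (1)
  1000  (8)
  0001  (1)
  ----
  1000  (8)
The nim-sum is 8 ≠ 0, so this is an N-position: the player to move can win; Amy has a winning move.

Amy wins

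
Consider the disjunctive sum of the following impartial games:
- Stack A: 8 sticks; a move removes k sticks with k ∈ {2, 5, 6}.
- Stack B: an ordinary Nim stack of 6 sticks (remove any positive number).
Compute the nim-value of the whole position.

6

Grundy values for stack A (subtraction set {2, 5, 6}):
g(0) = mex{} = 0
g(1) = mex{} = 0
g(2) = mex{0} = 1
g(3) = mex{0} = 1
g(4) = mex{1} = 0
g(5) = mex{0,1} = 2
g(6) = mex{0} = 1
g(7) = mex{0,1,2} = 3
g(8) = mex{1} = 0
So g(8) = 0.
Stack B is a plain Nim stack of size 6, so its Grundy value is 6.
The value of a disjunctive sum is the nim-sum of the parts.
Combined value = 0 XOR 6 = 6.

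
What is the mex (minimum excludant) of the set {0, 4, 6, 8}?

1

0 is in the set but 1 is not, so the mex is 1.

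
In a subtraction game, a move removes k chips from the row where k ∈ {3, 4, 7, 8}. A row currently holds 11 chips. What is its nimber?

0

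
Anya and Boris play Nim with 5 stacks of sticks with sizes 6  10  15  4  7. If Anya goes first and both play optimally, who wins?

Boris wins

Compute the nim-sum pairwise:
6 ^ 10 = 12
12 ^ 15 = 3
3 ^ 4 = 7
7 ^ 7 = 0
The nim-sum is 0, so this is a P-position: the player to move is in a losing position under optimal play; Anya is about to move from it and so loses — Boris wins.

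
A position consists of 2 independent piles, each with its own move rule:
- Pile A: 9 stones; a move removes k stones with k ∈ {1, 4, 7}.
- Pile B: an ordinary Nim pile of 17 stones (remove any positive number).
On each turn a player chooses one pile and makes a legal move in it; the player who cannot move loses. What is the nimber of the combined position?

Grundy values for pile A (subtraction set {1, 4, 7}):
g(0) = mex{} = 0
g(1) = mex{0} = 1
g(2) = mex{1} = 0
g(3) = mex{0} = 1
g(4) = mex{0,1} = 2
g(5) = mex{1,2} = 0
g(6) = mex{0} = 1
g(7) = mex{0,1} = 2
g(8) = mex{1,2} = 0
g(9) = mex{0} = 1
So g(9) = 1.
Pile B is a plain Nim pile of size 17, so its Grundy value is 17.
By the Sprague-Grundy theorem, the Grundy value of a sum of independent games is the XOR of the component values.
Combined value = 1 ⊕ 17 = 16.

16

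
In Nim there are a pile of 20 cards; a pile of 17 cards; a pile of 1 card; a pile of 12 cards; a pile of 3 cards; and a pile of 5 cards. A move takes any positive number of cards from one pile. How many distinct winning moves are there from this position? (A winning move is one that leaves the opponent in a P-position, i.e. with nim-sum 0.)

1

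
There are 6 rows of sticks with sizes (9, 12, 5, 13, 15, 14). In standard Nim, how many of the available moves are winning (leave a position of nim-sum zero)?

5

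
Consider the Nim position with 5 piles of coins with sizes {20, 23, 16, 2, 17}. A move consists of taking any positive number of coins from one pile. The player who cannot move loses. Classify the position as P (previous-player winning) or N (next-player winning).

Nim-sum: 20 ⊕ 23 ⊕ 16 ⊕ 2 ⊕ 17 = 0.
The nim-sum is 0, so this is a P-position: the player to move is in a losing position under optimal play.

P-position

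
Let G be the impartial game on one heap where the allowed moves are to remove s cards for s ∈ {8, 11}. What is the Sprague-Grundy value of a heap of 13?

1

Grundy values for subtraction set {8, 11}:
k:     0  1  2  3  4  5  6  7  8  9 10 11 12 13
g(k):  0  0  0  0  0  0  0  0  1  1  1  1  1  1
So g(13) = 1.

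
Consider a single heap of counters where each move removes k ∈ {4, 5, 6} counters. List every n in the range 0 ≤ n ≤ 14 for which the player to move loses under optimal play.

0, 1, 2, 3, 10, 11, 12, 13

Build the Grundy sequence with g(k) = mex{g(k−s) : s ∈ {4, 5, 6}, s ≤ k}:
g(0) = mex{} = 0
g(1) = mex{} = 0
g(2) = mex{} = 0
g(3) = mex{} = 0
g(4) = mex{0} = 1
g(5) = mex{0} = 1
g(6) = mex{0} = 1
g(7) = mex{0} = 1
g(8) = mex{0,1} = 2
g(9) = mex{0,1} = 2
g(10) = mex{1} = 0
g(11) = mex{1} = 0
g(12) = mex{1,2} = 0
g(13) = mex{1,2} = 0
g(14) = mex{0,2} = 1
The P-positions (g = 0) in 0..14 are 0, 1, 2, 3, 10, 11, 12, 13.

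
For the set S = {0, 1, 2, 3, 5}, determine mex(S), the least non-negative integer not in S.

4

The values 0, 1, 2, 3 are all present; 4 is the first non-negative integer missing from the set.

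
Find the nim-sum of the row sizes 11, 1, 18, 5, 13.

16

Nim-sum: 11 ⊕ 1 ⊕ 18 ⊕ 5 ⊕ 13 = 16.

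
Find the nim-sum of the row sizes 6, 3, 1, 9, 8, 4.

Write each in binary and XOR column by column:
  0110  (6)
  0011  (3)
  0001  (1)
  1001  (9)
  1000  (8)
  0100  (4)
  ----
  0001  (1)

1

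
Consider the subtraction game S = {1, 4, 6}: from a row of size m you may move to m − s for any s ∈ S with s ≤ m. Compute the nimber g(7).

Compute g(0), g(1), … for moves {1, 4, 6}:
g(0) = mex{} = 0
g(1) = mex{0} = 1
g(2) = mex{1} = 0
g(3) = mex{0} = 1
g(4) = mex{0,1} = 2
g(5) = mex{1,2} = 0
g(6) = mex{0} = 1
g(7) = mex{1} = 0
So g(7) = 0.

0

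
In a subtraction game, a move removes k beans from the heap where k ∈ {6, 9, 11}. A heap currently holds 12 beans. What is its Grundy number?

Compute g(0), g(1), … for moves {6, 9, 11}:
k:     0  1  2  3  4  5  6  7  8  9 10 11 12
g(k):  0  0  0  0  0  0  1  1  1  1  1  1  2
So g(12) = 2.

2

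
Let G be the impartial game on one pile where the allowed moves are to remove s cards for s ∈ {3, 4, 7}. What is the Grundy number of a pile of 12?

0

Grundy values for subtraction set {3, 4, 7}:
k:     0  1  2  3  4  5  6  7  8  9 10 11 12
g(k):  0  0  0  1  1  1  2  2  2  3  0  0  0
So g(12) = 0.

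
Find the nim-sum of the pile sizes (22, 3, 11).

30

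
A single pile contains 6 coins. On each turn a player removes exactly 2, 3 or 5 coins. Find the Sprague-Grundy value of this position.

3

Compute g(0), g(1), … for moves {2, 3, 5}:
k:     0  1  2  3  4  5  6
g(k):  0  0  1  1  2  2  3
So g(6) = 3.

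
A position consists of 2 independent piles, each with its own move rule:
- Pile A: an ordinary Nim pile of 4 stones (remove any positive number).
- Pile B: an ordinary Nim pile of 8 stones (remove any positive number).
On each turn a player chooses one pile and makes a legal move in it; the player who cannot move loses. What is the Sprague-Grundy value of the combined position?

Pile A is a plain Nim pile of size 4, so its Grundy value is 4.
Pile B is a plain Nim pile of size 8, so its Grundy value is 8.
The value of a disjunctive sum is the nim-sum of the parts.
Combined value = 4 XOR 8 = 12.

12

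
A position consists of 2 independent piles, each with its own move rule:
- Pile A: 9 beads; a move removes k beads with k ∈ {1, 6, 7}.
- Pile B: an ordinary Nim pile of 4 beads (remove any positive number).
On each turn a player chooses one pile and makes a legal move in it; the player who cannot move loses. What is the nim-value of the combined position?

7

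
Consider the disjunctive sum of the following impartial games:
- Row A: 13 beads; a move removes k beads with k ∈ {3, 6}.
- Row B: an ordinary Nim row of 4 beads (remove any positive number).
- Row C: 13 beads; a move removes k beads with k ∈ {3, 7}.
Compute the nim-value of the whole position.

For row A, compute g(0), g(1), … with moves {3, 6}:
g(0) = mex{} = 0
g(1) = mex{} = 0
g(2) = mex{} = 0
g(3) = mex{0} = 1
g(4) = mex{0} = 1
g(5) = mex{0} = 1
g(6) = mex{0,1} = 2
g(7) = mex{0,1} = 2
g(8) = mex{0,1} = 2
g(9) = mex{1,2} = 0
g(10) = mex{1,2} = 0
g(11) = mex{1,2} = 0
g(12) = mex{0,2} = 1
g(13) = mex{0,2} = 1
So g(13) = 1.
Row B is a plain Nim row of size 4, so its Grundy value is 4.
For row C, compute g(0), g(1), … with moves {3, 7}:
g(0) = mex{} = 0
g(1) = mex{} = 0
g(2) = mex{} = 0
g(3) = mex{0} = 1
g(4) = mex{0} = 1
g(5) = mex{0} = 1
g(6) = mex{1} = 0
g(7) = mex{0,1} = 2
g(8) = mex{0,1} = 2
g(9) = mex{0} = 1
g(10) = mex{1,2} = 0
g(11) = mex{1,2} = 0
g(12) = mex{1} = 0
g(13) = mex{0} = 1
So g(13) = 1.
By the Sprague-Grundy theorem, the Grundy value of a sum of independent games is the XOR of the component values.
Combined value = 1 XOR 4 XOR 1 = 4.

4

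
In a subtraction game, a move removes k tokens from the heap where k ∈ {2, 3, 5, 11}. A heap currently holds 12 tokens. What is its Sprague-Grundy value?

Build the Grundy sequence with g(k) = mex{g(k−s) : s ∈ {2, 3, 5, 11}, s ≤ k}:
g(0) = mex{} = 0
g(1) = mex{} = 0
g(2) = mex{0} = 1
g(3) = mex{0} = 1
g(4) = mex{0,1} = 2
g(5) = mex{0,1} = 2
g(6) = mex{0,1,2} = 3
g(7) = mex{1,2} = 0
g(8) = mex{1,2,3} = 0
g(9) = mex{0,2,3} = 1
g(10) = mex{0,2} = 1
g(11) = mex{0,1,3} = 2
g(12) = mex{0,1} = 2
So g(12) = 2.

2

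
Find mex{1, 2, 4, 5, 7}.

0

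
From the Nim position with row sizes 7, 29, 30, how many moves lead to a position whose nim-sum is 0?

Compute the nim-sum pairwise:
7 ⊕ 29 = 26
26 ⊕ 30 = 4
The overall nim-sum is X = 4. A row of size p has a winning move iff p XOR X < p (reduce it to p XOR X).
  7: 7 XOR 4 = 3 < 7 — winning move (to 3).
  29: 29 XOR 4 = 25 < 29 — winning move (to 25).
  30: 30 XOR 4 = 26 < 30 — winning move (to 26).
That gives 3 winning moves.

3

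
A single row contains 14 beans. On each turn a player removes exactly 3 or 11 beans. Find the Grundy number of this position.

Grundy values for subtraction set {3, 11}:
g(0) = mex{} = 0
g(1) = mex{} = 0
g(2) = mex{} = 0
g(3) = mex{0} = 1
g(4) = mex{0} = 1
g(5) = mex{0} = 1
g(6) = mex{1} = 0
g(7) = mex{1} = 0
g(8) = mex{1} = 0
g(9) = mex{0} = 1
g(10) = mex{0} = 1
g(11) = mex{0} = 1
g(12) = mex{0,1} = 2
g(13) = mex{0,1} = 2
g(14) = mex{1} = 0
So g(14) = 0.

0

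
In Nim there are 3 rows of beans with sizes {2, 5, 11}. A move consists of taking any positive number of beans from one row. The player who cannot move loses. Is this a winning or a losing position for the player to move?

Compute the nim-sum pairwise:
2 ⊕ 5 = 7
7 ⊕ 11 = 12
The nim-sum is 12 ≠ 0, so this is an N-position: the player to move can win.

Winning position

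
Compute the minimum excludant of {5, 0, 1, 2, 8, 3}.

The values 0, 1, 2, 3 are all present; 4 is the first non-negative integer missing from the set.

4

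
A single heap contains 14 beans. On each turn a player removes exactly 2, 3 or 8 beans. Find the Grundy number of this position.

Build the Grundy sequence with g(k) = mex{g(k−s) : s ∈ {2, 3, 8}, s ≤ k}:
k:     0  1  2  3  4  5  6  7  8  9 10 11 12 13 14
g(k):  0  0  1  1  2  0  0  1  1  2  0  0  1  1  2
So g(14) = 2.

2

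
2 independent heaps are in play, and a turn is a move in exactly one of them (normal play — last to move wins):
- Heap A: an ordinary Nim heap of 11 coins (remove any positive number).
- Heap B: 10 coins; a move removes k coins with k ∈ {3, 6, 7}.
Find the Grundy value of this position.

Heap A is a plain Nim heap of size 11, so its Grundy value is 11.
Grundy values for heap B (subtraction set {3, 6, 7}):
g(0) = mex{} = 0
g(1) = mex{} = 0
g(2) = mex{} = 0
g(3) = mex{0} = 1
g(4) = mex{0} = 1
g(5) = mex{0} = 1
g(6) = mex{0,1} = 2
g(7) = mex{0,1} = 2
g(8) = mex{0,1} = 2
g(9) = mex{0,1,2} = 3
g(10) = mex{1,2} = 0
So g(10) = 0.
The value of a disjunctive sum is the nim-sum of the parts.
Combined value = 11 ⊕ 0 = 11.

11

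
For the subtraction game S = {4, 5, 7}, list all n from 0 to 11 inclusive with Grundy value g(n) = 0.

0, 1, 2, 3, 11

Compute g(0), g(1), … for moves {4, 5, 7}:
g(0) = mex{} = 0
g(1) = mex{} = 0
g(2) = mex{} = 0
g(3) = mex{} = 0
g(4) = mex{0} = 1
g(5) = mex{0} = 1
g(6) = mex{0} = 1
g(7) = mex{0} = 1
g(8) = mex{0,1} = 2
g(9) = mex{0,1} = 2
g(10) = mex{0,1} = 2
g(11) = mex{1} = 0
The P-positions (g = 0) in 0..11 are 0, 1, 2, 3, 11.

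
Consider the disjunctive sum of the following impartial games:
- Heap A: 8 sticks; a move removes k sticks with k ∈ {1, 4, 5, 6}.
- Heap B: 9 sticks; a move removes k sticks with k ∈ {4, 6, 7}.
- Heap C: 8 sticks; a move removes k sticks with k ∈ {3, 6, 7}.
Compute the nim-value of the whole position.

4

Build the Grundy sequence for heap A with g(k) = mex{g(k−s) : s ∈ {1, 4, 5, 6}, s ≤ k}:
k:     0  1  2  3  4  5  6  7  8
g(k):  0  1  0  1  2  3  2  3  4
So g(8) = 4.
Build the Grundy sequence for heap B with g(k) = mex{g(k−s) : s ∈ {4, 6, 7}, s ≤ k}:
g(0) = mex{} = 0
g(1) = mex{} = 0
g(2) = mex{} = 0
g(3) = mex{} = 0
g(4) = mex{0} = 1
g(5) = mex{0} = 1
g(6) = mex{0} = 1
g(7) = mex{0} = 1
g(8) = mex{0,1} = 2
g(9) = mex{0,1} = 2
So g(9) = 2.
Grundy values for heap C (subtraction set {3, 6, 7}):
k:     0  1  2  3  4  5  6  7  8
g(k):  0  0  0  1  1  1  2  2  2
So g(8) = 2.
The value of a disjunctive sum is the nim-sum of the parts.
Combined value = 4 ⊕ 2 ⊕ 2 = 4.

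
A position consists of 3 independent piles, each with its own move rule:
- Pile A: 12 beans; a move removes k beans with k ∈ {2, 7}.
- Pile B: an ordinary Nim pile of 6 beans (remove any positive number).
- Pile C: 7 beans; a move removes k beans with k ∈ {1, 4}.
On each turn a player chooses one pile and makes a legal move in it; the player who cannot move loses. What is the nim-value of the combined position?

For pile A, compute g(0), g(1), … with moves {2, 7}:
g(0) = mex{} = 0
g(1) = mex{} = 0
g(2) = mex{0} = 1
g(3) = mex{0} = 1
g(4) = mex{1} = 0
g(5) = mex{1} = 0
g(6) = mex{0} = 1
g(7) = mex{0} = 1
g(8) = mex{0,1} = 2
g(9) = mex{1} = 0
g(10) = mex{1,2} = 0
g(11) = mex{0} = 1
g(12) = mex{0} = 1
So g(12) = 1.
Pile B is a plain Nim pile of size 6, so its Grundy value is 6.
Build the Grundy sequence for pile C with g(k) = mex{g(k−s) : s ∈ {1, 4}, s ≤ k}:
g(0) = mex{} = 0
g(1) = mex{0} = 1
g(2) = mex{1} = 0
g(3) = mex{0} = 1
g(4) = mex{0,1} = 2
g(5) = mex{1,2} = 0
g(6) = mex{0} = 1
g(7) = mex{1} = 0
So g(7) = 0.
The value of a disjunctive sum is the nim-sum of the parts.
Combined value = 1 XOR 6 XOR 0 = 7.

7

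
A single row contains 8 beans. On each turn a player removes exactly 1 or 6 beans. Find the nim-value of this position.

1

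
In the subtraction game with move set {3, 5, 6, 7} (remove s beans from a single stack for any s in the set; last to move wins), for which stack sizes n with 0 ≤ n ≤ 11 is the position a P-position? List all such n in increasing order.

0, 1, 2, 10, 11

Compute g(0), g(1), … for moves {3, 5, 6, 7}:
k:     0  1  2  3  4  5  6  7  8  9 10 11
g(k):  0  0  0  1  1  1  2  2  2  3  0  0
The P-positions (g = 0) in 0..11 are 0, 1, 2, 10, 11.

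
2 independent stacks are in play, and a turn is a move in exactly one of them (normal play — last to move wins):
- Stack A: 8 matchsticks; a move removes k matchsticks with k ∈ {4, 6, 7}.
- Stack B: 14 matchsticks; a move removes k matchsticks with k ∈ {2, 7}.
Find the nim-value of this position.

For stack A, compute g(0), g(1), … with moves {4, 6, 7}:
g(0) = mex{} = 0
g(1) = mex{} = 0
g(2) = mex{} = 0
g(3) = mex{} = 0
g(4) = mex{0} = 1
g(5) = mex{0} = 1
g(6) = mex{0} = 1
g(7) = mex{0} = 1
g(8) = mex{0,1} = 2
So g(8) = 2.
Build the Grundy sequence for stack B with g(k) = mex{g(k−s) : s ∈ {2, 7}, s ≤ k}:
g(0) = mex{} = 0
g(1) = mex{} = 0
g(2) = mex{0} = 1
g(3) = mex{0} = 1
g(4) = mex{1} = 0
g(5) = mex{1} = 0
g(6) = mex{0} = 1
g(7) = mex{0} = 1
g(8) = mex{0,1} = 2
g(9) = mex{1} = 0
g(10) = mex{1,2} = 0
g(11) = mex{0} = 1
g(12) = mex{0} = 1
g(13) = mex{1} = 0
g(14) = mex{1} = 0
So g(14) = 0.
The value of a disjunctive sum is the nim-sum of the parts.
Combined value = 2 ⊕ 0 = 2.

2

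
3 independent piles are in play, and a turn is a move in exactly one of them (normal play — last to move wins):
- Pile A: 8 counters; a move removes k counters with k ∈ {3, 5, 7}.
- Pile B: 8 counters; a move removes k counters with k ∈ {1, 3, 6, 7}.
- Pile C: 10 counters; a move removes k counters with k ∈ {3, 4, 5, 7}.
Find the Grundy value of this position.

0

For pile A, compute g(0), g(1), … with moves {3, 5, 7}:
g(0) = mex{} = 0
g(1) = mex{} = 0
g(2) = mex{} = 0
g(3) = mex{0} = 1
g(4) = mex{0} = 1
g(5) = mex{0} = 1
g(6) = mex{0,1} = 2
g(7) = mex{0,1} = 2
g(8) = mex{0,1} = 2
So g(8) = 2.
For pile B, compute g(0), g(1), … with moves {1, 3, 6, 7}:
g(0) = mex{} = 0
g(1) = mex{0} = 1
g(2) = mex{1} = 0
g(3) = mex{0} = 1
g(4) = mex{1} = 0
g(5) = mex{0} = 1
g(6) = mex{0,1} = 2
g(7) = mex{0,1,2} = 3
g(8) = mex{0,1,3} = 2
So g(8) = 2.
Build the Grundy sequence for pile C with g(k) = mex{g(k−s) : s ∈ {3, 4, 5, 7}, s ≤ k}:
g(0) = mex{} = 0
g(1) = mex{} = 0
g(2) = mex{} = 0
g(3) = mex{0} = 1
g(4) = mex{0} = 1
g(5) = mex{0} = 1
g(6) = mex{0,1} = 2
g(7) = mex{0,1} = 2
g(8) = mex{0,1} = 2
g(9) = mex{0,1,2} = 3
g(10) = mex{1,2} = 0
So g(10) = 0.
By the Sprague-Grundy theorem, the Grundy value of a sum of independent games is the XOR of the component values.
Combined value = 2 ⊕ 2 ⊕ 0 = 0.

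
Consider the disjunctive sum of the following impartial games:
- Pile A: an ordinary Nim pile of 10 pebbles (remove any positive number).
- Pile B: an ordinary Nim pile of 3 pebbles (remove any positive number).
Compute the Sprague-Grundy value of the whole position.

Pile A is a plain Nim pile of size 10, so its Grundy value is 10.
Pile B is a plain Nim pile of size 3, so its Grundy value is 3.
The value of a disjunctive sum is the nim-sum of the parts.
Combined value = 10 XOR 3 = 9.

9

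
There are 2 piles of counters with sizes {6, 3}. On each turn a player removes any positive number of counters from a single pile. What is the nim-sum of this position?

Nim-sum: 6 ^ 3 = 5.

5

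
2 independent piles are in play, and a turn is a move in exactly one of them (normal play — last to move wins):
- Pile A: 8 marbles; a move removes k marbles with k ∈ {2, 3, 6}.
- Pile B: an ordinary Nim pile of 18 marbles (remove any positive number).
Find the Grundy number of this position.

16

Grundy values for pile A (subtraction set {2, 3, 6}):
g(0) = mex{} = 0
g(1) = mex{} = 0
g(2) = mex{0} = 1
g(3) = mex{0} = 1
g(4) = mex{0,1} = 2
g(5) = mex{1} = 0
g(6) = mex{0,1,2} = 3
g(7) = mex{0,2} = 1
g(8) = mex{0,1,3} = 2
So g(8) = 2.
Pile B is a plain Nim pile of size 18, so its Grundy value is 18.
By the Sprague-Grundy theorem, the Grundy value of a sum of independent games is the XOR of the component values.
Combined value = 2 ⊕ 18 = 16.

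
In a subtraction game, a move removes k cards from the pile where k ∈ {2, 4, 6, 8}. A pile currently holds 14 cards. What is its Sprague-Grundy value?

2

Build the Grundy sequence with g(k) = mex{g(k−s) : s ∈ {2, 4, 6, 8}, s ≤ k}:
k:     0  1  2  3  4  5  6  7  8  9 10 11 12 13 14
g(k):  0  0  1  1  2  2  3  3  4  4  0  0  1  1  2
So g(14) = 2.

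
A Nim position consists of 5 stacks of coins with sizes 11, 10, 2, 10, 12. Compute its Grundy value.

Nim-sum: 11 ⊕ 10 ⊕ 2 ⊕ 10 ⊕ 12 = 5.

5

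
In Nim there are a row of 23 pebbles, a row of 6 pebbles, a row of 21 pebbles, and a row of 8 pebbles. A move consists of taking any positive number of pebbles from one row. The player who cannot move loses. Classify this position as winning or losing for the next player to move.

Winning position

Write each in binary and XOR column by column:
  10111  (23)
  00110  (6)
  10101  (21)
  01000  (8)
  -----
  01100  (12)
The nim-sum is 12 ≠ 0, so this is an N-position: the player to move can win.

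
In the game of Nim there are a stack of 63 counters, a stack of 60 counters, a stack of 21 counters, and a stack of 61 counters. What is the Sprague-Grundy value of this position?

43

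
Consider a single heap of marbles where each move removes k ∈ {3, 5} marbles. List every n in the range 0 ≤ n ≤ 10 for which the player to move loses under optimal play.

0, 1, 2, 8, 9, 10

Grundy values for subtraction set {3, 5}:
k:     0  1  2  3  4  5  6  7  8  9 10
g(k):  0  0  0  1  1  1  2  2  0  0  0
The P-positions (g = 0) in 0..10 are 0, 1, 2, 8, 9, 10.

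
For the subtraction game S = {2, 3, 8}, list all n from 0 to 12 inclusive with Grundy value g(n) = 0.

Build the Grundy sequence with g(k) = mex{g(k−s) : s ∈ {2, 3, 8}, s ≤ k}:
g(0) = mex{} = 0
g(1) = mex{} = 0
g(2) = mex{0} = 1
g(3) = mex{0} = 1
g(4) = mex{0,1} = 2
g(5) = mex{1} = 0
g(6) = mex{1,2} = 0
g(7) = mex{0,2} = 1
g(8) = mex{0} = 1
g(9) = mex{0,1} = 2
g(10) = mex{1} = 0
g(11) = mex{1,2} = 0
g(12) = mex{0,2} = 1
The P-positions (g = 0) in 0..12 are 0, 1, 5, 6, 10, 11.

0, 1, 5, 6, 10, 11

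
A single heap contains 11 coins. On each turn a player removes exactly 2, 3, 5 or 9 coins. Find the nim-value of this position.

2

Compute g(0), g(1), … for moves {2, 3, 5, 9}:
k:     0  1  2  3  4  5  6  7  8  9 10 11
g(k):  0  0  1  1  2  2  3  0  0  1  1  2
So g(11) = 2.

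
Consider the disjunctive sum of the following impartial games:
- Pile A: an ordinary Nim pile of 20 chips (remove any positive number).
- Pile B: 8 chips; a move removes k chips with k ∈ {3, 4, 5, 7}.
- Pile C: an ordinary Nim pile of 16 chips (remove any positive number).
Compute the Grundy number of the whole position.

Pile A is a plain Nim pile of size 20, so its Grundy value is 20.
Grundy values for pile B (subtraction set {3, 4, 5, 7}):
k:     0  1  2  3  4  5  6  7  8
g(k):  0  0  0  1  1  1  2  2  2
So g(8) = 2.
Pile C is a plain Nim pile of size 16, so its Grundy value is 16.
The value of a disjunctive sum is the nim-sum of the parts.
Combined value = 20 ⊕ 2 ⊕ 16 = 6.

6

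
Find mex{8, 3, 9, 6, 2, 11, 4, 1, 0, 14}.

The values 0, 1, 2, 3, 4 are all present; 5 is the first non-negative integer missing from the set.

5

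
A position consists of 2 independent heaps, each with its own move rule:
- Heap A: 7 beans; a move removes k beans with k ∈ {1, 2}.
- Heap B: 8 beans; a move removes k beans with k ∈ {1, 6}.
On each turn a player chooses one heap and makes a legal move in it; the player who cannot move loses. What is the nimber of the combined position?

0

For heap A, compute g(0), g(1), … with moves {1, 2}:
g(0) = mex{} = 0
g(1) = mex{0} = 1
g(2) = mex{0,1} = 2
g(3) = mex{1,2} = 0
g(4) = mex{0,2} = 1
g(5) = mex{0,1} = 2
g(6) = mex{1,2} = 0
g(7) = mex{0,2} = 1
So g(7) = 1.
For heap B, compute g(0), g(1), … with moves {1, 6}:
g(0) = mex{} = 0
g(1) = mex{0} = 1
g(2) = mex{1} = 0
g(3) = mex{0} = 1
g(4) = mex{1} = 0
g(5) = mex{0} = 1
g(6) = mex{0,1} = 2
g(7) = mex{1,2} = 0
g(8) = mex{0} = 1
So g(8) = 1.
The value of a disjunctive sum is the nim-sum of the parts.
Combined value = 1 ⊕ 1 = 0.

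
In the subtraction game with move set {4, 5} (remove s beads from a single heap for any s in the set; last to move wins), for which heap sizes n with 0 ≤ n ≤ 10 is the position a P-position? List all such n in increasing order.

0, 1, 2, 3, 9, 10

Build the Grundy sequence with g(k) = mex{g(k−s) : s ∈ {4, 5}, s ≤ k}:
g(0) = mex{} = 0
g(1) = mex{} = 0
g(2) = mex{} = 0
g(3) = mex{} = 0
g(4) = mex{0} = 1
g(5) = mex{0} = 1
g(6) = mex{0} = 1
g(7) = mex{0} = 1
g(8) = mex{0,1} = 2
g(9) = mex{1} = 0
g(10) = mex{1} = 0
The P-positions (g = 0) in 0..10 are 0, 1, 2, 3, 9, 10.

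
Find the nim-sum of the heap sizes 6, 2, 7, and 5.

6

Write each in binary and XOR column by column:
  110  (6)
  010  (2)
  111  (7)
  101  (5)
  ---
  110  (6)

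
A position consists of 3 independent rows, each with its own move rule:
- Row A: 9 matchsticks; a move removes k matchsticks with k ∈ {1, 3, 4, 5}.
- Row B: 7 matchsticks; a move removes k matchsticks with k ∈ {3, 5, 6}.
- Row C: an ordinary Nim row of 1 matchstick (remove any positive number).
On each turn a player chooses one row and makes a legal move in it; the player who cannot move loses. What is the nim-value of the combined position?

Grundy values for row A (subtraction set {1, 3, 4, 5}):
g(0) = mex{} = 0
g(1) = mex{0} = 1
g(2) = mex{1} = 0
g(3) = mex{0} = 1
g(4) = mex{0,1} = 2
g(5) = mex{0,1,2} = 3
g(6) = mex{0,1,3} = 2
g(7) = mex{0,1,2} = 3
g(8) = mex{1,2,3} = 0
g(9) = mex{0,2,3} = 1
So g(9) = 1.
Build the Grundy sequence for row B with g(k) = mex{g(k−s) : s ∈ {3, 5, 6}, s ≤ k}:
k:     0  1  2  3  4  5  6  7
g(k):  0  0  0  1  1  1  2  2
So g(7) = 2.
Row C is a plain Nim row of size 1, so its Grundy value is 1.
The value of a disjunctive sum is the nim-sum of the parts.
Combined value = 1 XOR 2 XOR 1 = 2.

2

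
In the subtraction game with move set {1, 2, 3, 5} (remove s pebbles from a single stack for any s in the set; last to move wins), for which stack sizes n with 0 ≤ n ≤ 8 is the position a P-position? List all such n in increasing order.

0, 4, 8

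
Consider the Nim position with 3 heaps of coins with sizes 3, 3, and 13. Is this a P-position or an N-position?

N-position

Compute the nim-sum pairwise:
3 XOR 3 = 0
0 XOR 13 = 13
The nim-sum is 13 ≠ 0, so this is an N-position: the player to move can win.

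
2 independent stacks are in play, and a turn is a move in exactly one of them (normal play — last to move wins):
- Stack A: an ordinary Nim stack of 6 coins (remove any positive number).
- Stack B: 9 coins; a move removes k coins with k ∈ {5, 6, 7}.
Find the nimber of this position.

7

Stack A is a plain Nim stack of size 6, so its Grundy value is 6.
Build the Grundy sequence for stack B with g(k) = mex{g(k−s) : s ∈ {5, 6, 7}, s ≤ k}:
k:     0  1  2  3  4  5  6  7  8  9
g(k):  0  0  0  0  0  1  1  1  1  1
So g(9) = 1.
By the Sprague-Grundy theorem, the Grundy value of a sum of independent games is the XOR of the component values.
Combined value = 6 XOR 1 = 7.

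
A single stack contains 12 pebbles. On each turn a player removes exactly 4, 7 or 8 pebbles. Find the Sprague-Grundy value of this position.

0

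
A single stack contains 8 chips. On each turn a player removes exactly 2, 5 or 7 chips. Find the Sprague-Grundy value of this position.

2

Grundy values for subtraction set {2, 5, 7}:
g(0) = mex{} = 0
g(1) = mex{} = 0
g(2) = mex{0} = 1
g(3) = mex{0} = 1
g(4) = mex{1} = 0
g(5) = mex{0,1} = 2
g(6) = mex{0} = 1
g(7) = mex{0,1,2} = 3
g(8) = mex{0,1} = 2
So g(8) = 2.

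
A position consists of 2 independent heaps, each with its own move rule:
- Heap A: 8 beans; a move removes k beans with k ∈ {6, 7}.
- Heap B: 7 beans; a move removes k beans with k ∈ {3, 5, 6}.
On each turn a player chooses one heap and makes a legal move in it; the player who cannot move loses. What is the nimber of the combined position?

Build the Grundy sequence for heap A with g(k) = mex{g(k−s) : s ∈ {6, 7}, s ≤ k}:
g(0) = mex{} = 0
g(1) = mex{} = 0
g(2) = mex{} = 0
g(3) = mex{} = 0
g(4) = mex{} = 0
g(5) = mex{} = 0
g(6) = mex{0} = 1
g(7) = mex{0} = 1
g(8) = mex{0} = 1
So g(8) = 1.
For heap B, compute g(0), g(1), … with moves {3, 5, 6}:
g(0) = mex{} = 0
g(1) = mex{} = 0
g(2) = mex{} = 0
g(3) = mex{0} = 1
g(4) = mex{0} = 1
g(5) = mex{0} = 1
g(6) = mex{0,1} = 2
g(7) = mex{0,1} = 2
So g(7) = 2.
By the Sprague-Grundy theorem, the Grundy value of a sum of independent games is the XOR of the component values.
Combined value = 1 XOR 2 = 3.

3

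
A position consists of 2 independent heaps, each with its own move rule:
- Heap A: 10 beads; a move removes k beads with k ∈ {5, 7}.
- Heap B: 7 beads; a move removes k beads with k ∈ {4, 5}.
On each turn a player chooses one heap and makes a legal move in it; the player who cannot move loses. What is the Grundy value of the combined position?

For heap A, compute g(0), g(1), … with moves {5, 7}:
k:     0  1  2  3  4  5  6  7  8  9 10
g(k):  0  0  0  0  0  1  1  1  1  1  2
So g(10) = 2.
Grundy values for heap B (subtraction set {4, 5}):
k:     0  1  2  3  4  5  6  7
g(k):  0  0  0  0  1  1  1  1
So g(7) = 1.
The value of a disjunctive sum is the nim-sum of the parts.
Combined value = 2 XOR 1 = 3.

3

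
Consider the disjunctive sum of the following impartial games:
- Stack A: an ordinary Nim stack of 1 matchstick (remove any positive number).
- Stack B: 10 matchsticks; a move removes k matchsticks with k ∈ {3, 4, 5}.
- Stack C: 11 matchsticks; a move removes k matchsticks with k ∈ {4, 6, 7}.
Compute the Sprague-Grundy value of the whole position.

1

Stack A is a plain Nim stack of size 1, so its Grundy value is 1.
Grundy values for stack B (subtraction set {3, 4, 5}):
g(0) = mex{} = 0
g(1) = mex{} = 0
g(2) = mex{} = 0
g(3) = mex{0} = 1
g(4) = mex{0} = 1
g(5) = mex{0} = 1
g(6) = mex{0,1} = 2
g(7) = mex{0,1} = 2
g(8) = mex{1} = 0
g(9) = mex{1,2} = 0
g(10) = mex{1,2} = 0
So g(10) = 0.
For stack C, compute g(0), g(1), … with moves {4, 6, 7}:
g(0) = mex{} = 0
g(1) = mex{} = 0
g(2) = mex{} = 0
g(3) = mex{} = 0
g(4) = mex{0} = 1
g(5) = mex{0} = 1
g(6) = mex{0} = 1
g(7) = mex{0} = 1
g(8) = mex{0,1} = 2
g(9) = mex{0,1} = 2
g(10) = mex{0,1} = 2
g(11) = mex{1} = 0
So g(11) = 0.
By the Sprague-Grundy theorem, the Grundy value of a sum of independent games is the XOR of the component values.
Combined value = 1 ⊕ 0 ⊕ 0 = 1.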